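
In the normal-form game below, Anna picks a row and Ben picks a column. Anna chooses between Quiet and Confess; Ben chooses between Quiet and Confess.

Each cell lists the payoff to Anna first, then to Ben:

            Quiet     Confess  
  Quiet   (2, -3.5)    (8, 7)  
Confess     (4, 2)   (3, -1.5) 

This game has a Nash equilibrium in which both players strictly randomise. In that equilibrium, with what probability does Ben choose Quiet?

Let y be the probability that Ben plays Quiet. In a completely mixed equilibrium, Anna must be indifferent between Quiet and Confess.
Anna's expected payoff from Quiet is 2y + 8(1−y); from Confess it is 4y + 3(1−y).
Setting these equal: −6y + 8 = y + 3, so y = 5/7.

5/7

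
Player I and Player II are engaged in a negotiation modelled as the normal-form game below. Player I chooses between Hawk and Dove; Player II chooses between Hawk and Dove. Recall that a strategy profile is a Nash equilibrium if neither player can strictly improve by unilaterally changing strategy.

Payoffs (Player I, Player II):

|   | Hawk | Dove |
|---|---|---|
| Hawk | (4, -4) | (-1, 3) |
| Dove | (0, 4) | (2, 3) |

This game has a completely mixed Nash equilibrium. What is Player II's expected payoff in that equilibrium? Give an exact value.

3

First find p, the probability Player I plays Hawk, from Player II's indifference between Hawk and Dove: −4p + 4(1−p) = 3p + 3(1−p), giving p = 1/8.
Since Player II is indifferent in equilibrium, Player II's expected payoff equals the payoff from either column against (1/8, 7/8). Using Hawk: −4(1/8) + 4(7/8) = 3.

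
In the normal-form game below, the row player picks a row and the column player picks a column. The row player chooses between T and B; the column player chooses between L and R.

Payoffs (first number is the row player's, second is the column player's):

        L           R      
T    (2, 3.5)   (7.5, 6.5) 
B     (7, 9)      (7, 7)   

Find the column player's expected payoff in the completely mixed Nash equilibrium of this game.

34/5

First find p, the probability the row player plays T, from the column player's indifference between L and R: 3.5p + 9(1−p) = 6.5p + 7(1−p), giving p = 2/5.
Since the column player is indifferent in equilibrium, the column player's expected payoff equals the payoff from either column against (2/5, 3/5). Using L: 3.5(2/5) + 9(3/5) = 34/5.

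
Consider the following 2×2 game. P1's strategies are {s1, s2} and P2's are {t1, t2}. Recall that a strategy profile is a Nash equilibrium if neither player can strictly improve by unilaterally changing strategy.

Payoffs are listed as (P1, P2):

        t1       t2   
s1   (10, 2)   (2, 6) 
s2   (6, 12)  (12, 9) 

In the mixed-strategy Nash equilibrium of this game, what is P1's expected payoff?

First find q, the probability P2 plays t1, from P1's indifference between s1 and s2: 10q + 2(1−q) = 6q + 12(1−q), giving q = 5/7.
Since P1 is indifferent in equilibrium, P1's expected payoff equals the payoff from either row against (5/7, 2/7). Using s1: 10(5/7) + 2(2/7) = 54/7.

54/7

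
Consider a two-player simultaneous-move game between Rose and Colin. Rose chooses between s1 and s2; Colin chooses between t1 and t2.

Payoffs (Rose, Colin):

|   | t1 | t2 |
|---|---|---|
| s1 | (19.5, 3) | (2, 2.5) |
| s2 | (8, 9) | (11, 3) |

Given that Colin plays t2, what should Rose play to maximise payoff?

s2

Against t2, Rose earns 2 from s1 and 11 from s2.
So s2 is the best response.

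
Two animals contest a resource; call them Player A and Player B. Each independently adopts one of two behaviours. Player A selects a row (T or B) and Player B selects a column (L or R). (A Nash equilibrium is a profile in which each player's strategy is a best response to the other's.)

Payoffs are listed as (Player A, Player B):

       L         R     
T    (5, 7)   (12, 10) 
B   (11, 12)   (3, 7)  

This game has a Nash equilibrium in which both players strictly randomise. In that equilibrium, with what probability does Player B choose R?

2/5

Let q be the probability that Player B plays L. In a completely mixed equilibrium, Player A must be indifferent between T and B.
Player A's expected payoff from T is 5q + 12(1−q); from B it is 11q + 3(1−q).
Setting these equal: −7q + 12 = 8q + 3, so q = 3/5.
Therefore Player B plays R with probability 1 − 3/5 = 2/5.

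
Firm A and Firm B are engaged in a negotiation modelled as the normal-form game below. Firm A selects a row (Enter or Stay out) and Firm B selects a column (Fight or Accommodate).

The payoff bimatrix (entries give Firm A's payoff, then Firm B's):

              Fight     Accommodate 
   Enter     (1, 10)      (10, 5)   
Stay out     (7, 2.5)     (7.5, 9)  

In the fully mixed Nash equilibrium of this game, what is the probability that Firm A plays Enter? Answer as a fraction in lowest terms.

Let p be the probability that Firm A plays Enter. In a completely mixed equilibrium, Firm B must be indifferent between Fight and Accommodate.
Firm B's expected payoff from Fight is 10p + 2.5(1−p); from Accommodate it is 5p + 9(1−p).
Setting these equal: 7.5p + 2.5 = −4p + 9, so p = 13/23.

13/23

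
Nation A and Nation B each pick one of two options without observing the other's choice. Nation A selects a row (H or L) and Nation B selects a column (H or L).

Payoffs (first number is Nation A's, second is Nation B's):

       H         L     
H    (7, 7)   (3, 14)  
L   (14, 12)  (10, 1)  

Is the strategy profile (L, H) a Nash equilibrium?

Yes

At (L, H), Nation A earns 14; switching to H would give 7, so Nation A has no profitable deviation.
Nation B earns 12; switching to L would give 1, so Nation B has no profitable deviation.
Neither player can gain by a unilateral deviation, so this profile is a Nash equilibrium.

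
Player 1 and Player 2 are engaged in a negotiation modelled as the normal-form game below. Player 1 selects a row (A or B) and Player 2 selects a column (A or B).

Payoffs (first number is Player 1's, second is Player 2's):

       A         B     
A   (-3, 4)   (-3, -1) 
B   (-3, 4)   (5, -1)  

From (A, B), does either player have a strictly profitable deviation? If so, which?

Both

Player 1 at (A, B) earns -3; deviating to B yields 5 — a strict improvement.
Player 2 earns -1; deviating to A yields 4 — a strict improvement.
Both Player 1 and Player 2 have strictly profitable deviations.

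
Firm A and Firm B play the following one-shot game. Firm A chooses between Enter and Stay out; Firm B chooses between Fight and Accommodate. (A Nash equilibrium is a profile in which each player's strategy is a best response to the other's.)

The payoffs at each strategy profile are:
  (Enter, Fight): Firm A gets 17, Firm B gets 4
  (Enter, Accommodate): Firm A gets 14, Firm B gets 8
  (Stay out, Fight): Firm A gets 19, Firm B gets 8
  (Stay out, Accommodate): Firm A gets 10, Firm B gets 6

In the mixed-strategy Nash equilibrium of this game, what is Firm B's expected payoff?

20/3

First find x, the probability Firm A plays Enter, from Firm B's indifference between Fight and Accommodate: 4x + 8(1−x) = 8x + 6(1−x), giving x = 1/3.
Since Firm B is indifferent in equilibrium, Firm B's expected payoff equals the payoff from either column against (1/3, 2/3). Using Fight: 4(1/3) + 8(2/3) = 20/3.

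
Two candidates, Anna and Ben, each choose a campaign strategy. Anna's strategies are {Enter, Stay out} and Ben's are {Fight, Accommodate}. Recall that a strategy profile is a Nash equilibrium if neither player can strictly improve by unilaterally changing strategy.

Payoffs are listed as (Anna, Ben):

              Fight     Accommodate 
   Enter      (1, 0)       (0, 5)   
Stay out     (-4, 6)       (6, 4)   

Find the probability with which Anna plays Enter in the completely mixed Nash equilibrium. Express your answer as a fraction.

2/7

Let r be the probability that Anna plays Enter. In a completely mixed equilibrium, Ben must be indifferent between Fight and Accommodate.
Ben's expected payoff from Fight is 6(1−r); from Accommodate it is 5r + 4(1−r).
Setting these equal: −6r + 6 = r + 4, so r = 2/7.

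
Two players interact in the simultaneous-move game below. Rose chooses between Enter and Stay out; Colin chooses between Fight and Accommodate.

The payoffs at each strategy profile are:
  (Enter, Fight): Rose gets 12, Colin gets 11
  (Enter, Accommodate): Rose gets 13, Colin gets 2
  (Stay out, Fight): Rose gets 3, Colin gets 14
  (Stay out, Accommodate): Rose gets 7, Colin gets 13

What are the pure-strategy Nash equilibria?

(Enter, Fight): Rose gets 12 ≥ 3 from Stay out, and Colin gets 11 ≥ 2 from Accommodate — Nash equilibrium.
(Enter, Accommodate): Colin prefers Fight (11 > 2) — not an equilibrium.
(Stay out, Fight): Rose prefers Enter (12 > 3) — not an equilibrium.
(Stay out, Accommodate): Rose prefers Enter (13 > 7); Colin prefers Fight (14 > 13) — not an equilibrium.

(Enter, Fight)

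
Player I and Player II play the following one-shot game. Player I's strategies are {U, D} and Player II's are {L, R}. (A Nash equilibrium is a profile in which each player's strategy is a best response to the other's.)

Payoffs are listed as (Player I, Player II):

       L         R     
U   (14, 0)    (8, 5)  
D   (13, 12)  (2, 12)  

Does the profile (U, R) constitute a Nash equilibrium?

Yes

At (U, R), Player I earns 8; switching to D would give 2, so Player I has no profitable deviation.
Player II earns 5; switching to L would give 0, so Player II has no profitable deviation.
Neither player can gain by a unilateral deviation, so this profile is a Nash equilibrium.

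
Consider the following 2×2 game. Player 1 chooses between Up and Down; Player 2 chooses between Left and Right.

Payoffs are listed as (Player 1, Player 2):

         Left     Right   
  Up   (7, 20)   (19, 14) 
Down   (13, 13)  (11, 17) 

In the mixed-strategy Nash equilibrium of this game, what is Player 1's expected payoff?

First find y, the probability Player 2 plays Left, from Player 1's indifference between Up and Down: 7y + 19(1−y) = 13y + 11(1−y), giving y = 4/7.
Since Player 1 is indifferent in equilibrium, Player 1's expected payoff equals the payoff from either row against (4/7, 3/7). Using Up: 7(4/7) + 19(3/7) = 85/7.

85/7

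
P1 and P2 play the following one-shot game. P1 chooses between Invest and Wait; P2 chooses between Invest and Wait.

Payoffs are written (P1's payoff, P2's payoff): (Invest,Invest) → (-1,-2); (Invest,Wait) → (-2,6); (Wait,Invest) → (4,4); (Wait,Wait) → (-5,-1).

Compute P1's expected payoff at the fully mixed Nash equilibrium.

First find q, the probability P2 plays Invest, from P1's indifference between Invest and Wait: −q − 2(1−q) = 4q − 5(1−q), giving q = 3/8.
Since P1 is indifferent in equilibrium, P1's expected payoff equals the payoff from either row against (3/8, 5/8). Using Invest: −(3/8) − 2(5/8) = -13/8.

-13/8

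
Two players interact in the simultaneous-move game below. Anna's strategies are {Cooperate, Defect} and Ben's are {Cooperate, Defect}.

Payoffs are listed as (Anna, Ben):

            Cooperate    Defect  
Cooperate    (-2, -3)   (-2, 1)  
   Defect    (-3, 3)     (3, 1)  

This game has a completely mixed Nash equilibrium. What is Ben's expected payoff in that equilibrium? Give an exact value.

1

First find p, the probability Anna plays Cooperate, from Ben's indifference between Cooperate and Defect: −3p + 3(1−p) = p + (1−p), giving p = 1/3.
Since Ben is indifferent in equilibrium, Ben's expected payoff equals the payoff from either column against (1/3, 2/3). Using Cooperate: −3(1/3) + 3(2/3) = 1.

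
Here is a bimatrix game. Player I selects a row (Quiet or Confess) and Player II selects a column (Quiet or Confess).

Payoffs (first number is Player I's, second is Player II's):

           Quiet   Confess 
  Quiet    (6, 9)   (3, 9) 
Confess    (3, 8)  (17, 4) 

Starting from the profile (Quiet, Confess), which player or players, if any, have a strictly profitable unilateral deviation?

Player I

Player I at (Quiet, Confess) earns 3; deviating to Confess yields 17 — a strict improvement.
Player II earns 9; deviating to Quiet yields 9 — not better.
Only Player I has a strictly profitable deviation.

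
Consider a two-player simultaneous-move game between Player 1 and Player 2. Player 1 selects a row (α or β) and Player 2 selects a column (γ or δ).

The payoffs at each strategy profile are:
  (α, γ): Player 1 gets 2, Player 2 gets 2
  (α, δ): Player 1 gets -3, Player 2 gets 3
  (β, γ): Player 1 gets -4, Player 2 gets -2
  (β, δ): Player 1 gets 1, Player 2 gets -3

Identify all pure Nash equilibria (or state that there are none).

(α, γ): Player 2 prefers δ (3 > 2) — not an equilibrium.
(α, δ): Player 1 prefers β (1 > -3) — not an equilibrium.
(β, γ): Player 1 prefers α (2 > -4) — not an equilibrium.
(β, δ): Player 2 prefers γ (-2 > -3) — not an equilibrium.

none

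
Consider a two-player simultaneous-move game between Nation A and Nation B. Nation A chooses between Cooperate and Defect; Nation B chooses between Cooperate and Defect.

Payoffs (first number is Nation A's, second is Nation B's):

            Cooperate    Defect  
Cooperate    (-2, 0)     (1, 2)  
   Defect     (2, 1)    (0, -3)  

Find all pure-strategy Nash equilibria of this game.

(Cooperate, Cooperate): Nation A prefers Defect (2 > -2); Nation B prefers Defect (2 > 0) — not an equilibrium.
(Cooperate, Defect): Nation A gets 1 ≥ 0 from Defect, and Nation B gets 2 ≥ 0 from Cooperate — Nash equilibrium.
(Defect, Cooperate): Nation A gets 2 ≥ -2 from Cooperate, and Nation B gets 1 ≥ -3 from Defect — Nash equilibrium.
(Defect, Defect): Nation A prefers Cooperate (1 > 0); Nation B prefers Cooperate (1 > -3) — not an equilibrium.

(Cooperate, Defect) and (Defect, Cooperate)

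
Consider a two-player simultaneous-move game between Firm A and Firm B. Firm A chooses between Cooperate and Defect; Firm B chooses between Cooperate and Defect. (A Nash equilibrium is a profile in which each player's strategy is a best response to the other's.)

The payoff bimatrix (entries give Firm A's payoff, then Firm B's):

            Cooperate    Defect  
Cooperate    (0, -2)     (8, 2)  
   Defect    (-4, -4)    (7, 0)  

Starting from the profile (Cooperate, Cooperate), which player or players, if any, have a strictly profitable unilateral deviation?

Firm A at (Cooperate, Cooperate) earns 0; deviating to Defect yields -4 — not better.
Firm B earns -2; deviating to Defect yields 2 — a strict improvement.
Only Firm B has a strictly profitable deviation.

Firm B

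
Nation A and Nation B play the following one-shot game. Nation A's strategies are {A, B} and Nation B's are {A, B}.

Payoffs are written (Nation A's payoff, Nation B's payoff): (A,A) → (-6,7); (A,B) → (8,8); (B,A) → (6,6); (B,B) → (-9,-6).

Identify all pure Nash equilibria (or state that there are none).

(A, B) and (B, A)

(A, A): Nation A prefers B (6 > -6); Nation B prefers B (8 > 7) — not an equilibrium.
(A, B): Nation A gets 8 ≥ -9 from B, and Nation B gets 8 ≥ 7 from A — Nash equilibrium.
(B, A): Nation A gets 6 ≥ -6 from A, and Nation B gets 6 ≥ -6 from B — Nash equilibrium.
(B, B): Nation A prefers A (8 > -9); Nation B prefers A (6 > -6) — not an equilibrium.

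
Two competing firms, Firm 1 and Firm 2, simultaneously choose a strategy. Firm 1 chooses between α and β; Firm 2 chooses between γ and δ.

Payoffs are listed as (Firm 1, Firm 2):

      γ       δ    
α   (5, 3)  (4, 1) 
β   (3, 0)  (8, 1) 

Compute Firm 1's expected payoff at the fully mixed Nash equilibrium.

14/3

First find q, the probability Firm 2 plays γ, from Firm 1's indifference between α and β: 5q + 4(1−q) = 3q + 8(1−q), giving q = 2/3.
Since Firm 1 is indifferent in equilibrium, Firm 1's expected payoff equals the payoff from either row against (2/3, 1/3). Using α: 5(2/3) + 4(1/3) = 14/3.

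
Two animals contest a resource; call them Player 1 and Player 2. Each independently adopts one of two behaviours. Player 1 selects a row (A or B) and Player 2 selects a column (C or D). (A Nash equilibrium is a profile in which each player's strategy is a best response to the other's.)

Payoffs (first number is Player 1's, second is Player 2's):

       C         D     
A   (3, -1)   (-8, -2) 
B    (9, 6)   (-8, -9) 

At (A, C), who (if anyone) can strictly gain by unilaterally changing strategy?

Player 1

Player 1 at (A, C) earns 3; deviating to B yields 9 — a strict improvement.
Player 2 earns -1; deviating to D yields -2 — not better.
Only Player 1 has a strictly profitable deviation.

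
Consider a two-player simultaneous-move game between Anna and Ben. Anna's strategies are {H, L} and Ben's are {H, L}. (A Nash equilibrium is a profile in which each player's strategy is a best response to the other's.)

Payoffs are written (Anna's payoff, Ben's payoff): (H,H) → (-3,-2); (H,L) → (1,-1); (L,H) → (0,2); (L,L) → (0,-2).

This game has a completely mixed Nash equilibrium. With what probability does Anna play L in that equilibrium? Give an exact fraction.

1/5

Let r be the probability that Anna plays H. In a completely mixed equilibrium, Ben must be indifferent between H and L.
Ben's expected payoff from H is −2r + 2(1−r); from L it is −r − 2(1−r).
Setting these equal: −4r + 2 = r − 2, so r = 4/5.
Therefore Anna plays L with probability 1 − 4/5 = 1/5.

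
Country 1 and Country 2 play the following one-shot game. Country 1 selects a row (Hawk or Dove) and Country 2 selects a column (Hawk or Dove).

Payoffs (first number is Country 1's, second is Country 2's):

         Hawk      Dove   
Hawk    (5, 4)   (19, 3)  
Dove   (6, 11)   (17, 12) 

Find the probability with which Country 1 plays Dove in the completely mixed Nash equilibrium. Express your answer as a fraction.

1/2

Let r be the probability that Country 1 plays Hawk. In a completely mixed equilibrium, Country 2 must be indifferent between Hawk and Dove.
Country 2's expected payoff from Hawk is 4r + 11(1−r); from Dove it is 3r + 12(1−r).
Setting these equal: −7r + 11 = −9r + 12, so r = 1/2.
Therefore Country 1 plays Dove with probability 1 − 1/2 = 1/2.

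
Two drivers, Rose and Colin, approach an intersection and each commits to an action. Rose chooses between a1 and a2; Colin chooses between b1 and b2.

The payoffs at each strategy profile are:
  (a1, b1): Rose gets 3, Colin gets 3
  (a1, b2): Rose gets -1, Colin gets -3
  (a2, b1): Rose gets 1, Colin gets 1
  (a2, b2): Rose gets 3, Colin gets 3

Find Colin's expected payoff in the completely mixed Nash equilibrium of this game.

First find x, the probability Rose plays a1, from Colin's indifference between b1 and b2: 3x + (1−x) = −3x + 3(1−x), giving x = 1/4.
Since Colin is indifferent in equilibrium, Colin's expected payoff equals the payoff from either column against (1/4, 3/4). Using b1: 3(1/4) + (3/4) = 3/2.

3/2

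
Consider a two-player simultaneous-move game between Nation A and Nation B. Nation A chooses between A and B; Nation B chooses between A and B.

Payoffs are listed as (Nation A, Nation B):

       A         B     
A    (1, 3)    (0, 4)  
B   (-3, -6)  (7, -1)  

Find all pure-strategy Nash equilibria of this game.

(A, A): Nation B prefers B (4 > 3) — not an equilibrium.
(A, B): Nation A prefers B (7 > 0) — not an equilibrium.
(B, A): Nation A prefers A (1 > -3); Nation B prefers B (-1 > -6) — not an equilibrium.
(B, B): Nation A gets 7 ≥ 0 from A, and Nation B gets -1 ≥ -6 from A — Nash equilibrium.

(B, B)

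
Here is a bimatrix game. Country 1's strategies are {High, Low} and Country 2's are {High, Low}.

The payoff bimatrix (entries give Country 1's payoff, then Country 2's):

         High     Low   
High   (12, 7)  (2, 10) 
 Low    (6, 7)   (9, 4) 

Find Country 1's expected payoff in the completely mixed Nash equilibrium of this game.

First find q, the probability Country 2 plays High, from Country 1's indifference between High and Low: 12q + 2(1−q) = 6q + 9(1−q), giving q = 7/13.
Since Country 1 is indifferent in equilibrium, Country 1's expected payoff equals the payoff from either row against (7/13, 6/13). Using High: 12(7/13) + 2(6/13) = 96/13.

96/13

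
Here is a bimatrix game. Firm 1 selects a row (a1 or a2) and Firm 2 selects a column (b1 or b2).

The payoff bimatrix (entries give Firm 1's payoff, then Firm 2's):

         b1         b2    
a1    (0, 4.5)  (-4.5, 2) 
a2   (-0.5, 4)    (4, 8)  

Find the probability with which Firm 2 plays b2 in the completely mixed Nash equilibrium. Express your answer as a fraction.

1/18

Let c be the probability that Firm 2 plays b1. In a completely mixed equilibrium, Firm 1 must be indifferent between a1 and a2.
Firm 1's expected payoff from a1 is −4.5(1−c); from a2 it is −0.5c + 4(1−c).
Setting these equal: 4.5c − 4.5 = −4.5c + 4, so c = 17/18.
Therefore Firm 2 plays b2 with probability 1 − 17/18 = 1/18.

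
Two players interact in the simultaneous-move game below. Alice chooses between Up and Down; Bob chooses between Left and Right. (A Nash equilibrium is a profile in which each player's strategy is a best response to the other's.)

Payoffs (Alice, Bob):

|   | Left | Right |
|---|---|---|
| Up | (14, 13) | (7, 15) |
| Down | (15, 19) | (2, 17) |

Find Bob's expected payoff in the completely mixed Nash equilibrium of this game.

16

First find x, the probability Alice plays Up, from Bob's indifference between Left and Right: 13x + 19(1−x) = 15x + 17(1−x), giving x = 1/2.
Since Bob is indifferent in equilibrium, Bob's expected payoff equals the payoff from either column against (1/2, 1/2). Using Left: 13(1/2) + 19(1/2) = 16.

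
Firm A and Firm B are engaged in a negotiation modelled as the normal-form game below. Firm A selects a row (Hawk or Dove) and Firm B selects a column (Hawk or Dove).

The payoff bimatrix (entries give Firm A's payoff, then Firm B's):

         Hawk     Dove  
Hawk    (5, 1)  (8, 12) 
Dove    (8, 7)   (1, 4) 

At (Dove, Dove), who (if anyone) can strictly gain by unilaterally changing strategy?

Firm A at (Dove, Dove) earns 1; deviating to Hawk yields 8 — a strict improvement.
Firm B earns 4; deviating to Hawk yields 7 — a strict improvement.
Both Firm A and Firm B have strictly profitable deviations.

Both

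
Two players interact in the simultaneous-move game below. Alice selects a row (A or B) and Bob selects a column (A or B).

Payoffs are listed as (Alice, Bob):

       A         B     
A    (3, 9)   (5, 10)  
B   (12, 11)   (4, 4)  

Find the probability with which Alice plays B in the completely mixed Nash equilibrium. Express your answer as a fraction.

1/8

Let r be the probability that Alice plays A. In a completely mixed equilibrium, Bob must be indifferent between A and B.
Bob's expected payoff from A is 9r + 11(1−r); from B it is 10r + 4(1−r).
Setting these equal: −2r + 11 = 6r + 4, so r = 7/8.
Therefore Alice plays B with probability 1 − 7/8 = 1/8.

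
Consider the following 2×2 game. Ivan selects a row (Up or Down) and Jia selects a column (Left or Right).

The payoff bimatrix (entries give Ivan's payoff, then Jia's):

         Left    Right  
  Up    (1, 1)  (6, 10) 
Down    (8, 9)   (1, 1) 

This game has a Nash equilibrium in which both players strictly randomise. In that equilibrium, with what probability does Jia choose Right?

Let c be the probability that Jia plays Left. In a completely mixed equilibrium, Ivan must be indifferent between Up and Down.
Ivan's expected payoff from Up is c + 6(1−c); from Down it is 8c + (1−c).
Setting these equal: −5c + 6 = 7c + 1, so c = 5/12.
Therefore Jia plays Right with probability 1 − 5/12 = 7/12.

7/12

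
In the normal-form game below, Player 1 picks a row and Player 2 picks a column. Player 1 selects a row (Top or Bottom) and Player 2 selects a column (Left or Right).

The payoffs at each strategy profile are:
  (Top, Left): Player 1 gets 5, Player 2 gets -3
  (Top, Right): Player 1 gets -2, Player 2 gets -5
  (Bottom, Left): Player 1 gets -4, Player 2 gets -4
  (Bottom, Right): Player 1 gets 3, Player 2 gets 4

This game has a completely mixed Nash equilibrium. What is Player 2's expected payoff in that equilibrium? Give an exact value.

First find x, the probability Player 1 plays Top, from Player 2's indifference between Left and Right: −3x − 4(1−x) = −5x + 4(1−x), giving x = 4/5.
Since Player 2 is indifferent in equilibrium, Player 2's expected payoff equals the payoff from either column against (4/5, 1/5). Using Left: −3(4/5) − 4(1/5) = -16/5.

-16/5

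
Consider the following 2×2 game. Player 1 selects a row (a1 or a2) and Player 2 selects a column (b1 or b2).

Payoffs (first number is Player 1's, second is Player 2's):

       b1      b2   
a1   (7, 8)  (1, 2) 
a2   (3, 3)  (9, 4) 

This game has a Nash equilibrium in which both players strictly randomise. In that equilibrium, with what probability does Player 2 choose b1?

Let q be the probability that Player 2 plays b1. In a completely mixed equilibrium, Player 1 must be indifferent between a1 and a2.
Player 1's expected payoff from a1 is 7q + (1−q); from a2 it is 3q + 9(1−q).
Setting these equal: 6q + 1 = −6q + 9, so q = 2/3.

2/3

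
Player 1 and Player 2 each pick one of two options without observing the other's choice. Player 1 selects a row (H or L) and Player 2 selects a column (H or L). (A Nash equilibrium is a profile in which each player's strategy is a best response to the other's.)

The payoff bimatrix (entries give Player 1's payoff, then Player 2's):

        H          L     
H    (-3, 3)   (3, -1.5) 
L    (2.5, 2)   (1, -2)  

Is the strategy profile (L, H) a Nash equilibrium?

Yes

At (L, H), Player 1 earns 2.5; switching to H would give -3, so Player 1 has no profitable deviation.
Player 2 earns 2; switching to L would give -2, so Player 2 has no profitable deviation.
Neither player can gain by a unilateral deviation, so this profile is a Nash equilibrium.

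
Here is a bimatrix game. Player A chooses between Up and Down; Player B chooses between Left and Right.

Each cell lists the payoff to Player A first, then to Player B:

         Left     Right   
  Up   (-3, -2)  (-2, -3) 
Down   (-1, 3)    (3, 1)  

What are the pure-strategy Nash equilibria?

(Up, Left): Player A prefers Down (-1 > -3) — not an equilibrium.
(Up, Right): Player A prefers Down (3 > -2); Player B prefers Left (-2 > -3) — not an equilibrium.
(Down, Left): Player A gets -1 ≥ -3 from Up, and Player B gets 3 ≥ 1 from Right — Nash equilibrium.
(Down, Right): Player B prefers Left (3 > 1) — not an equilibrium.

(Down, Left)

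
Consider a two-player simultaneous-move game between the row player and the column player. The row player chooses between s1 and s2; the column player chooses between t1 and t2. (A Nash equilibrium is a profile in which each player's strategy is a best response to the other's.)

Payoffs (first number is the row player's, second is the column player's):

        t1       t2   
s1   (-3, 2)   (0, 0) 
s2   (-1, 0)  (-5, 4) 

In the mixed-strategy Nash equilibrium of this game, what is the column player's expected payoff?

4/3

First find x, the probability the row player plays s1, from the column player's indifference between t1 and t2: 2x = 4(1−x), giving x = 2/3.
Since the column player is indifferent in equilibrium, the column player's expected payoff equals the payoff from either column against (2/3, 1/3). Using t1: 2(2/3) = 4/3.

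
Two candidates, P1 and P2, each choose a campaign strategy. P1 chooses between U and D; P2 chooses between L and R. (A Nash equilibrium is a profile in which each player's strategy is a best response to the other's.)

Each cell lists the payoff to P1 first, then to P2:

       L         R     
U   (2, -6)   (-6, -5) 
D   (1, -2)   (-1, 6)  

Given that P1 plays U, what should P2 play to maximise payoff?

Against U, P2 earns -6 from L and -5 from R.
So R is the best response.

R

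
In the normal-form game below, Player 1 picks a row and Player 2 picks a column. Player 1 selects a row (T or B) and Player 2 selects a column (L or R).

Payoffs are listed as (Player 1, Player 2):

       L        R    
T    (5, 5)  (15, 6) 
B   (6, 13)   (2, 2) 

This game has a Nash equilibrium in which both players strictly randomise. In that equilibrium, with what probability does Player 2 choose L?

Let y be the probability that Player 2 plays L. In a completely mixed equilibrium, Player 1 must be indifferent between T and B.
Player 1's expected payoff from T is 5y + 15(1−y); from B it is 6y + 2(1−y).
Setting these equal: −10y + 15 = 4y + 2, so y = 13/14.

13/14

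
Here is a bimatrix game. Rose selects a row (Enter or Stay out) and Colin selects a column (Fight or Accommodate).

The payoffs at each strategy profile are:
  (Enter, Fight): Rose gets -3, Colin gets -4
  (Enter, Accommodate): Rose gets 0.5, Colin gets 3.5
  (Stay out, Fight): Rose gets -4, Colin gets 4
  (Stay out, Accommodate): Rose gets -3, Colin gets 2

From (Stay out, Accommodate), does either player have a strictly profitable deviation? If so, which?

Rose at (Stay out, Accommodate) earns -3; deviating to Enter yields 0.5 — a strict improvement.
Colin earns 2; deviating to Fight yields 4 — a strict improvement.
Both Rose and Colin have strictly profitable deviations.

Both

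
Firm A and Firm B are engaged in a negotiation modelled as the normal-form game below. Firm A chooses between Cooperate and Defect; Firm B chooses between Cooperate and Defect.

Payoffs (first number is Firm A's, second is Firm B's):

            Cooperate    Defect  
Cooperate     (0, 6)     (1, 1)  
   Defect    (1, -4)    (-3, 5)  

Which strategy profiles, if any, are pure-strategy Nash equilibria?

none

(Cooperate, Cooperate): Firm A prefers Defect (1 > 0) — not an equilibrium.
(Cooperate, Defect): Firm B prefers Cooperate (6 > 1) — not an equilibrium.
(Defect, Cooperate): Firm B prefers Defect (5 > -4) — not an equilibrium.
(Defect, Defect): Firm A prefers Cooperate (1 > -3) — not an equilibrium.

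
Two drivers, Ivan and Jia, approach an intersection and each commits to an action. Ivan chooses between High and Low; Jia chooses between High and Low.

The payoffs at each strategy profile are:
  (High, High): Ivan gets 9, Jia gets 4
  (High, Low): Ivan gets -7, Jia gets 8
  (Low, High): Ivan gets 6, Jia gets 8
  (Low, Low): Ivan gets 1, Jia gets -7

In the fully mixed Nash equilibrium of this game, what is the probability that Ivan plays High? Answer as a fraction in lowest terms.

Let x be the probability that Ivan plays High. In a completely mixed equilibrium, Jia must be indifferent between High and Low.
Jia's expected payoff from High is 4x + 8(1−x); from Low it is 8x − 7(1−x).
Setting these equal: −4x + 8 = 15x − 7, so x = 15/19.

15/19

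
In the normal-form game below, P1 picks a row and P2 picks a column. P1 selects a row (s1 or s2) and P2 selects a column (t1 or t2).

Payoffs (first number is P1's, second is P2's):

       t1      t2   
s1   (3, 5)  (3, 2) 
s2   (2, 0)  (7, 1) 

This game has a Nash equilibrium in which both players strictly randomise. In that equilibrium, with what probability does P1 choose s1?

Let x be the probability that P1 plays s1. In a completely mixed equilibrium, P2 must be indifferent between t1 and t2.
P2's expected payoff from t1 is 5x; from t2 it is 2x + (1−x).
Setting these equal: 5x = x + 1, so x = 1/4.

1/4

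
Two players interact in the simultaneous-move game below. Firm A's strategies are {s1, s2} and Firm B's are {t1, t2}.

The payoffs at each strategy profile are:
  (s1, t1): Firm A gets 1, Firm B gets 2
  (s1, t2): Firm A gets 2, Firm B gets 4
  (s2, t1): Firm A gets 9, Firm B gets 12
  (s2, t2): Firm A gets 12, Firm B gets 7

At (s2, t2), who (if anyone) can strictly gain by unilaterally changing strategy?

Firm B

Firm A at (s2, t2) earns 12; deviating to s1 yields 2 — not better.
Firm B earns 7; deviating to t1 yields 12 — a strict improvement.
Only Firm B has a strictly profitable deviation.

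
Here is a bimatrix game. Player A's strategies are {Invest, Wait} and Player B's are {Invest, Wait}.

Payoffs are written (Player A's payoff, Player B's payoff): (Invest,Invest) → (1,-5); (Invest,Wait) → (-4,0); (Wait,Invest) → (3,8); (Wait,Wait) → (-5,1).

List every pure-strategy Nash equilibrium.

(Invest, Wait) and (Wait, Invest)

(Invest, Invest): Player A prefers Wait (3 > 1); Player B prefers Wait (0 > -5) — not an equilibrium.
(Invest, Wait): Player A gets -4 ≥ -5 from Wait, and Player B gets 0 ≥ -5 from Invest — Nash equilibrium.
(Wait, Invest): Player A gets 3 ≥ 1 from Invest, and Player B gets 8 ≥ 1 from Wait — Nash equilibrium.
(Wait, Wait): Player A prefers Invest (-4 > -5); Player B prefers Invest (8 > 1) — not an equilibrium.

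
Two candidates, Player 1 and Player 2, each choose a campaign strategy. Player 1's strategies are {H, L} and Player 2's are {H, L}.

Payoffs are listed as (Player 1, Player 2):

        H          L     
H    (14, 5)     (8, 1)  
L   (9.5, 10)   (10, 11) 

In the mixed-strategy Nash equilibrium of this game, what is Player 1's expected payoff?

First find y, the probability Player 2 plays H, from Player 1's indifference between H and L: 14y + 8(1−y) = 9.5y + 10(1−y), giving y = 4/13.
Since Player 1 is indifferent in equilibrium, Player 1's expected payoff equals the payoff from either row against (4/13, 9/13). Using H: 14(4/13) + 8(9/13) = 128/13.

128/13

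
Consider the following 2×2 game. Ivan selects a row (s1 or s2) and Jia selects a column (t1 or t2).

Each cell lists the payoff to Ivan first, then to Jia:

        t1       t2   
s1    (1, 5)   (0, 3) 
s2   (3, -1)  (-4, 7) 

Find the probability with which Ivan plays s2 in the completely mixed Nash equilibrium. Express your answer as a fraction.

1/5

Let p be the probability that Ivan plays s1. In a completely mixed equilibrium, Jia must be indifferent between t1 and t2.
Jia's expected payoff from t1 is 5p − (1−p); from t2 it is 3p + 7(1−p).
Setting these equal: 6p − 1 = −4p + 7, so p = 4/5.
Therefore Ivan plays s2 with probability 1 − 4/5 = 1/5.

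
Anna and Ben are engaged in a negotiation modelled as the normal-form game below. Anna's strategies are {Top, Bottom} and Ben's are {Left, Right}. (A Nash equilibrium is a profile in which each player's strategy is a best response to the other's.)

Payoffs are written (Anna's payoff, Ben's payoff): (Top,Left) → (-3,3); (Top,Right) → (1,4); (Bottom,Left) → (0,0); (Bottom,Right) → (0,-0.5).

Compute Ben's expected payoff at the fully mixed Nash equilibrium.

First find p, the probability Anna plays Top, from Ben's indifference between Left and Right: 3p = 4p − 0.5(1−p), giving p = 1/3.
Since Ben is indifferent in equilibrium, Ben's expected payoff equals the payoff from either column against (1/3, 2/3). Using Left: 3(1/3) = 1.

1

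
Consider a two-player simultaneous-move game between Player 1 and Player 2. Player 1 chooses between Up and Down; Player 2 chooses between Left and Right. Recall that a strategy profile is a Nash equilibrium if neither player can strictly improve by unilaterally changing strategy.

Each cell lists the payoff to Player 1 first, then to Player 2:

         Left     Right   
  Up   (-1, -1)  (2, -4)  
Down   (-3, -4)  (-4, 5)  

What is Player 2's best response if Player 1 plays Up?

Against Up, Player 2 earns -1 from Left and -4 from Right.
So Left is the best response.

Left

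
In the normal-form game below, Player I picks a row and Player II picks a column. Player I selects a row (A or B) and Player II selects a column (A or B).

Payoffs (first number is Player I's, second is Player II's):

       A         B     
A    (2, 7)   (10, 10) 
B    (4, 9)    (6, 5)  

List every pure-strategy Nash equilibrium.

(A, B) and (B, A)

(A, A): Player I prefers B (4 > 2); Player II prefers B (10 > 7) — not an equilibrium.
(A, B): Player I gets 10 ≥ 6 from B, and Player II gets 10 ≥ 7 from A — Nash equilibrium.
(B, A): Player I gets 4 ≥ 2 from A, and Player II gets 9 ≥ 5 from B — Nash equilibrium.
(B, B): Player I prefers A (10 > 6); Player II prefers A (9 > 5) — not an equilibrium.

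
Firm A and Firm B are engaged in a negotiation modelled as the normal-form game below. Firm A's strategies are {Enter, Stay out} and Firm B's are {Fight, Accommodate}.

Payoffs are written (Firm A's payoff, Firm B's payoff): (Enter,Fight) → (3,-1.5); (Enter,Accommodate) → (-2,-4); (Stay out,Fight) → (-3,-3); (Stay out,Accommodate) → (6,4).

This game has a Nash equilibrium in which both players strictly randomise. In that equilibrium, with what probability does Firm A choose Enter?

Let x be the probability that Firm A plays Enter. In a completely mixed equilibrium, Firm B must be indifferent between Fight and Accommodate.
Firm B's expected payoff from Fight is −1.5x − 3(1−x); from Accommodate it is −4x + 4(1−x).
Setting these equal: 1.5x − 3 = −8x + 4, so x = 14/19.

14/19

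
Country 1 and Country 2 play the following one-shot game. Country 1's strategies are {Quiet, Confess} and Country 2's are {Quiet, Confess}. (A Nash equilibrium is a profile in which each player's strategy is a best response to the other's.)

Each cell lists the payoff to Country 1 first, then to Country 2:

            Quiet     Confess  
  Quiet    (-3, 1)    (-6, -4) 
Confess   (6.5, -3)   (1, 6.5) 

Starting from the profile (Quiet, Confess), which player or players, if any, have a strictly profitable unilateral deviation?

Both

Country 1 at (Quiet, Confess) earns -6; deviating to Confess yields 1 — a strict improvement.
Country 2 earns -4; deviating to Quiet yields 1 — a strict improvement.
Both Country 1 and Country 2 have strictly profitable deviations.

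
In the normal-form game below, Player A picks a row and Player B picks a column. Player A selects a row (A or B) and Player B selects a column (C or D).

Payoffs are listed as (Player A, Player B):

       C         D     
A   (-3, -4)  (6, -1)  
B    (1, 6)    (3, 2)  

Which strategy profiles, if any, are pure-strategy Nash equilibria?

(A, D) and (B, C)

(A, C): Player A prefers B (1 > -3); Player B prefers D (-1 > -4) — not an equilibrium.
(A, D): Player A gets 6 ≥ 3 from B, and Player B gets -1 ≥ -4 from C — Nash equilibrium.
(B, C): Player A gets 1 ≥ -3 from A, and Player B gets 6 ≥ 2 from D — Nash equilibrium.
(B, D): Player A prefers A (6 > 3); Player B prefers C (6 > 2) — not an equilibrium.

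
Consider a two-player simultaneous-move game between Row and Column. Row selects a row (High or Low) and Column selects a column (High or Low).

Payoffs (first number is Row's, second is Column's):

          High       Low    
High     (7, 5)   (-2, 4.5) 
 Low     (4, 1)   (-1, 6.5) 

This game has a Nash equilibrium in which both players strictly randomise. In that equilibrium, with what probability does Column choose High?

1/4

Let y be the probability that Column plays High. In a completely mixed equilibrium, Row must be indifferent between High and Low.
Row's expected payoff from High is 7y − 2(1−y); from Low it is 4y − (1−y).
Setting these equal: 9y − 2 = 5y − 1, so y = 1/4.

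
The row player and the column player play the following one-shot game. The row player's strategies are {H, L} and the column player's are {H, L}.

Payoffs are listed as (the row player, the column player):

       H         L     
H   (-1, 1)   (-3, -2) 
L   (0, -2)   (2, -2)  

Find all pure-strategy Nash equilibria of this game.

(H, H): the row player prefers L (0 > -1) — not an equilibrium.
(H, L): the row player prefers L (2 > -3); the column player prefers H (1 > -2) — not an equilibrium.
(L, H): the row player gets 0 ≥ -1 from H, and the column player gets -2 ≥ -2 from L — Nash equilibrium.
(L, L): the row player gets 2 ≥ -3 from H, and the column player gets -2 ≥ -2 from H — Nash equilibrium.

(L, H) and (L, L)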